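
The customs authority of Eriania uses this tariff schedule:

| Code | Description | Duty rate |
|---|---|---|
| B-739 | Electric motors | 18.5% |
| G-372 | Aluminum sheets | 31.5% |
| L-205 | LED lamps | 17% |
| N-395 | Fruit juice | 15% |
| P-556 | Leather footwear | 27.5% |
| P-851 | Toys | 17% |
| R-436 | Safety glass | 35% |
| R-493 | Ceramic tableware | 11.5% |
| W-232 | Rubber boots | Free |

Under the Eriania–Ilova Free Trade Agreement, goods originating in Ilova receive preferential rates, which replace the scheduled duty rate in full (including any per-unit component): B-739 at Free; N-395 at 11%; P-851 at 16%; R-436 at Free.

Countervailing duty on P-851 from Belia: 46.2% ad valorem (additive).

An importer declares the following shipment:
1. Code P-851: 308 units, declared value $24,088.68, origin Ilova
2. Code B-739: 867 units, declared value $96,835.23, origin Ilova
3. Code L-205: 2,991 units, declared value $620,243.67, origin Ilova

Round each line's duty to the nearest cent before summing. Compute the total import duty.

Line 1 (P-851, Ilova, 308 units, $24,088.68):
Base rate for P-851 is 17%.
Origin Ilova qualifies under the Eriania–Ilova agreement and P-851 is covered: preferential rate 16% applies instead.
The additional-duty order on P-851 targets Belia, not Ilova; it does not apply.
Duty = $24,088.68 × 16% = $3,854.19.
Line 2 (B-739, Ilova, 867 units, $96,835.23):
Base rate for B-739 is 18.5%.
Origin Ilova qualifies under the Eriania–Ilova agreement and B-739 is covered: preferential rate Free applies instead.
Duty = $96,835.23 × 0% = $0.00.
Line 3 (L-205, Ilova, 2,991 units, $620,243.67):
Base rate for L-205 is 17%.
Origin Ilova is the FTA partner but L-205 is not on the preference list; base rate stands.
Duty = $620,243.67 × 17% = $105,441.42.
Total = $3,854.19 + $0.00 + $105,441.42 = $109,295.61.

$109,295.61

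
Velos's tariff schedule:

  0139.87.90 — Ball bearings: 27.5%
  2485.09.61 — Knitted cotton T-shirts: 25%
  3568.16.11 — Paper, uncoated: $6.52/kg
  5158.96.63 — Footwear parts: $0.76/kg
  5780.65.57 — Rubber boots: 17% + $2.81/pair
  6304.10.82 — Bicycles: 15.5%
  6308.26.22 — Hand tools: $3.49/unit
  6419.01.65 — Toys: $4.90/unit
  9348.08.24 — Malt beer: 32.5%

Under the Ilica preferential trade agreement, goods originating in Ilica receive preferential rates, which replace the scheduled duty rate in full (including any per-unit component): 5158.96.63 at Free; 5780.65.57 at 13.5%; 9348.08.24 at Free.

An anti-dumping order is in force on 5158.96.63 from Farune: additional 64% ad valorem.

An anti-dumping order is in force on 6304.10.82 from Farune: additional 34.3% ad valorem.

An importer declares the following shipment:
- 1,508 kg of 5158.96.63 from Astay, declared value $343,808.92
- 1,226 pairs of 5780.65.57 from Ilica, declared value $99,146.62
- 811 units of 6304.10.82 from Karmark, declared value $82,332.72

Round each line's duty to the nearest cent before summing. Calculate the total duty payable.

$27,292.44

Line 1 (5158.96.63, Astay, 1,508 kg, $343,808.92):
Base rate for 5158.96.63 is $0.76/kg.
5158.96.63 has an FTA preferential rate, but origin Astay is not Ilica; base rate stands.
The additional-duty order on 5158.96.63 targets Farune, not Astay; it does not apply.
Duty = 1,508 × $0.76 = $1,146.08.
Line 2 (5780.65.57, Ilica, 1,226 pairs, $99,146.62):
Base rate for 5780.65.57 is 17% + $2.81/pair.
Origin Ilica qualifies under the Velos–Ilica agreement and 5780.65.57 is covered: preferential rate 13.5% applies instead.
Duty = $99,146.62 × 13.5% = $13,384.79.
Line 3 (6304.10.82, Karmark, 811 units, $82,332.72):
Base rate for 6304.10.82 is 15.5%.
The additional-duty order on 6304.10.82 targets Farune, not Karmark; it does not apply.
Duty = $82,332.72 × 15.5% = $12,761.57.
Total = $1,146.08 + $13,384.79 + $12,761.57 = $27,292.44.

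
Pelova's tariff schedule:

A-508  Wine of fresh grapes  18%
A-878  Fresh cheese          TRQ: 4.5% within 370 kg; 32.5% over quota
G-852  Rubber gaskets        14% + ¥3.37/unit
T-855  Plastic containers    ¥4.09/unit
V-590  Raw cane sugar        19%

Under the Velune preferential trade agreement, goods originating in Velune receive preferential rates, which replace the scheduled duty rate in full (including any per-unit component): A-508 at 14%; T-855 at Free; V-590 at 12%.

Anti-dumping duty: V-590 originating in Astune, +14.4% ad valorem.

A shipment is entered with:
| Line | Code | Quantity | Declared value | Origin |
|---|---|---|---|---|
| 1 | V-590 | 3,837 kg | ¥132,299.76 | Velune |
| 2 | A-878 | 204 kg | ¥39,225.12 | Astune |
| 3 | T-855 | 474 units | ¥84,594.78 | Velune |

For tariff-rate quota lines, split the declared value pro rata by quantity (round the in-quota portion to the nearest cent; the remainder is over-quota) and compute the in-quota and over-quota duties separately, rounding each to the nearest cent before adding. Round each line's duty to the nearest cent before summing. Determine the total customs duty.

¥17,641.10

Line 1 (V-590, Velune, 3,837 kg, ¥132,299.76):
Base rate for V-590 is 19%.
Origin Velune qualifies under the Pelova–Velune agreement and V-590 is covered: preferential rate 12% applies instead.
The additional-duty order on V-590 targets Astune, not Velune; it does not apply.
Duty = ¥132,299.76 × 12% = ¥15,875.97.
Line 2 (A-878, Astune, 204 kg, ¥39,225.12):
Code A-878 is under a tariff-rate quota (threshold 370 kg). Quantity 204 kg is within the quota, so the in-quota rate 4.5% applies to the full value.
Duty = ¥39,225.12 × 4.5% = ¥1,765.13.
Line 3 (T-855, Velune, 474 units, ¥84,594.78):
Base rate for T-855 is ¥4.09/unit.
Origin Velune qualifies under the Pelova–Velune agreement and T-855 is covered: preferential rate Free applies instead.
Duty = ¥84,594.78 × 0% = ¥0.00.
Total = ¥15,875.97 + ¥1,765.13 + ¥0.00 = ¥17,641.10.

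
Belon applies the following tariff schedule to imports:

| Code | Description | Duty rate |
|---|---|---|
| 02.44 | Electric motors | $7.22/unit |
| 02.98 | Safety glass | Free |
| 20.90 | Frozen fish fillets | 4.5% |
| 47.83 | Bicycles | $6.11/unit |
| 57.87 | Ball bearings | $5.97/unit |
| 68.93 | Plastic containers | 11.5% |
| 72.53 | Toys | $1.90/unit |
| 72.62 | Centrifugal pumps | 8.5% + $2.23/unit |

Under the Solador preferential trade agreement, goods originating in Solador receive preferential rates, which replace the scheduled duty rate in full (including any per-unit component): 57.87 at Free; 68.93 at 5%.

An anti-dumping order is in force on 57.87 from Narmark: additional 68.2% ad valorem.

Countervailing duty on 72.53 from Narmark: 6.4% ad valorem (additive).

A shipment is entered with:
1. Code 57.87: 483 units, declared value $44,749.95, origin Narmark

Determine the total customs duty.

Line 1 (57.87, Narmark, 483 units, $44,749.95):
Base rate for 57.87 is $5.97/unit.
57.87 has an FTA preferential rate, but origin Narmark is not Solador; base rate stands.
Additional duty on 57.87 from Narmark: +68.2% ad valorem. Applied ad valorem rate = 68.2%.
Duty = $44,749.95 × 68.2% + 483 × $5.97 = $33,402.98.

$33,402.98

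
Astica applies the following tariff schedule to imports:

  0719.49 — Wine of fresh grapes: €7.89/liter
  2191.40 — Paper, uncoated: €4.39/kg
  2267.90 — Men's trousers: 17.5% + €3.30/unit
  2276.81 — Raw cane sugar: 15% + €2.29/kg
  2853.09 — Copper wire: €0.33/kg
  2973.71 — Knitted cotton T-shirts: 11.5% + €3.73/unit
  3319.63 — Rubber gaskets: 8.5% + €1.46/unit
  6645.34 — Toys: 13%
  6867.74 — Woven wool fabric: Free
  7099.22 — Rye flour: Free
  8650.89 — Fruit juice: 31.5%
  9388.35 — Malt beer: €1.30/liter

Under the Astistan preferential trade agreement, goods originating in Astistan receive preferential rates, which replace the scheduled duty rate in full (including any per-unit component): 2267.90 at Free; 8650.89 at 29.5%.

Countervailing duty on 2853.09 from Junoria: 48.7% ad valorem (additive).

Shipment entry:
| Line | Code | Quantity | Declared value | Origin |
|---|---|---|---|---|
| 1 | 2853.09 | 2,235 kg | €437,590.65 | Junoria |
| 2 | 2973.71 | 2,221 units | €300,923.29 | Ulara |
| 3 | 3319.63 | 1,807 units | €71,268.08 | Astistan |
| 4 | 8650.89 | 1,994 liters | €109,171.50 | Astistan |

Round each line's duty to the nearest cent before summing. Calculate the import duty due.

€297,636.31

Line 1 (2853.09, Junoria, 2,235 kg, €437,590.65):
Base rate for 2853.09 is €0.33/kg.
Additional duty on 2853.09 from Junoria: +48.7% ad valorem. Applied ad valorem rate = 48.7%.
Duty = €437,590.65 × 48.7% + 2,235 × €0.33 = €213,844.20.
Line 2 (2973.71, Ulara, 2,221 units, €300,923.29):
Base rate for 2973.71 is 11.5% + €3.73/unit.
Duty = €300,923.29 × 11.5% + 2,221 × €3.73 = €42,890.51.
Line 3 (3319.63, Astistan, 1,807 units, €71,268.08):
Base rate for 3319.63 is 8.5% + €1.46/unit.
Origin Astistan is the FTA partner but 3319.63 is not on the preference list; base rate stands.
Duty = €71,268.08 × 8.5% + 1,807 × €1.46 = €8,696.01.
Line 4 (8650.89, Astistan, 1,994 liters, €109,171.50):
Base rate for 8650.89 is 31.5%.
Origin Astistan qualifies under the Astica–Astistan agreement and 8650.89 is covered: preferential rate 29.5% applies instead.
Duty = €109,171.50 × 29.5% = €32,205.59.
Total = €213,844.20 + €42,890.51 + €8,696.01 + €32,205.59 = €297,636.31.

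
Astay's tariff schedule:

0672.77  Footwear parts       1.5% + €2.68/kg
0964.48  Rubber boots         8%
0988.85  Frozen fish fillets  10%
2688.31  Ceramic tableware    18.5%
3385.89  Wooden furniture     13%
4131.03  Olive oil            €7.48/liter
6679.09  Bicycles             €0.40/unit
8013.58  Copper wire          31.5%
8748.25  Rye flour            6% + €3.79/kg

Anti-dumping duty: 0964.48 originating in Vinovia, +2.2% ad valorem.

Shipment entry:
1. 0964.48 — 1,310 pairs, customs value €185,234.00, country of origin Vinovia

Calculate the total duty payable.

Line 1 (0964.48, Vinovia, 1,310 pairs, €185,234.00):
Base rate for 0964.48 is 8%.
Additional duty on 0964.48 from Vinovia: +2.2%. Applied ad valorem rate: 8% + 2.2% = 10.2%.
Duty = €185,234.00 × 10.2% = €18,893.87.

€18,893.87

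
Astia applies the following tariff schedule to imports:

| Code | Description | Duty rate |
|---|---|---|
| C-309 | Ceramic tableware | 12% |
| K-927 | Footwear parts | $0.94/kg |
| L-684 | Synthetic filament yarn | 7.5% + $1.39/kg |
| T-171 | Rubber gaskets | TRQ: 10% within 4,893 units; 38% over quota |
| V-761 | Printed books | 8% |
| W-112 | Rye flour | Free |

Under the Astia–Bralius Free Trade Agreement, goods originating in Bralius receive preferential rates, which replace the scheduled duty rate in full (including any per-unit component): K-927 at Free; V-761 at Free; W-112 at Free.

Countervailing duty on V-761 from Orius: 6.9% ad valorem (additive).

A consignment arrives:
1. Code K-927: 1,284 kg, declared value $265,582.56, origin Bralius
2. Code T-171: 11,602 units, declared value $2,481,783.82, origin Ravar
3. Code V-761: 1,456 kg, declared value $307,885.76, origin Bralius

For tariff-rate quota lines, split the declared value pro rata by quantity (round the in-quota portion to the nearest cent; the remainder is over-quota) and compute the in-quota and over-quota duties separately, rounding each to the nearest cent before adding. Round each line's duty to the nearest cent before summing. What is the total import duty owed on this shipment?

$650,012.59

Line 1 (K-927, Bralius, 1,284 kg, $265,582.56):
Base rate for K-927 is $0.94/kg.
Origin Bralius qualifies under the Astia–Bralius agreement and K-927 is covered: preferential rate Free applies instead.
Duty = $265,582.56 × 0% = $0.00.
Line 2 (T-171, Ravar, 11,602 units, $2,481,783.82):
Code T-171 is under a tariff-rate quota (threshold 4,893 units). In-quota: 4,893 units at 10%; over-quota: 6,709 units at 38%.
Pro-rata value split: in-quota = $2,481,783.82 × 4,893/11,602 = $1,046,661.63; over-quota = $2,481,783.82 − $1,046,661.63 = $1,435,122.19.
In-quota duty = $1,046,661.63 × 10% = $104,666.16. Over-quota duty = $1,435,122.19 × 38% = $545,346.43.
Line duty = $104,666.16 + $545,346.43 = $650,012.59.
Line 3 (V-761, Bralius, 1,456 kg, $307,885.76):
Base rate for V-761 is 8%.
Origin Bralius qualifies under the Astia–Bralius agreement and V-761 is covered: preferential rate Free applies instead.
The additional-duty order on V-761 targets Orius, not Bralius; it does not apply.
Duty = $307,885.76 × 0% = $0.00.
Total = $0.00 + $650,012.59 + $0.00 = $650,012.59.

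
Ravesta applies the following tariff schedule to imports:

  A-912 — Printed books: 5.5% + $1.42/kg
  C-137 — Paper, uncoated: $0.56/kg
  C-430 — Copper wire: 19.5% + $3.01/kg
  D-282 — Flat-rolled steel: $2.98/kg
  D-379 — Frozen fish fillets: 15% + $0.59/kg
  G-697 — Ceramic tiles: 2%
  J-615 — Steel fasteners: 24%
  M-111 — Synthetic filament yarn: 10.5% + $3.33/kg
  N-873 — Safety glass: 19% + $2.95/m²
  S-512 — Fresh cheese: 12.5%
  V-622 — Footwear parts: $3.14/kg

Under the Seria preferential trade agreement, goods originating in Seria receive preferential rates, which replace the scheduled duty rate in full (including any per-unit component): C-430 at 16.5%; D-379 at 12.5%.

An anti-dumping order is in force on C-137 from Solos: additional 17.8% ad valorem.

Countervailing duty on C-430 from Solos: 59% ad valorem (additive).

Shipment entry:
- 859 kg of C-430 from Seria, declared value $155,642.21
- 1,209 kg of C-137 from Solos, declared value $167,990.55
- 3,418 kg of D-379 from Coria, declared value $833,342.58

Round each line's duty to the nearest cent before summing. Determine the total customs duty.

Line 1 (C-430, Seria, 859 kg, $155,642.21):
Base rate for C-430 is 19.5% + $3.01/kg.
Origin Seria qualifies under the Ravesta–Seria agreement and C-430 is covered: preferential rate 16.5% applies instead.
The additional-duty order on C-430 targets Solos, not Seria; it does not apply.
Duty = $155,642.21 × 16.5% = $25,680.96.
Line 2 (C-137, Solos, 1,209 kg, $167,990.55):
Base rate for C-137 is $0.56/kg.
Additional duty on C-137 from Solos: +17.8% ad valorem. Applied ad valorem rate = 17.8%.
Duty = $167,990.55 × 17.8% + 1,209 × $0.56 = $30,579.36.
Line 3 (D-379, Coria, 3,418 kg, $833,342.58):
Base rate for D-379 is 15% + $0.59/kg.
D-379 has an FTA preferential rate, but origin Coria is not Seria; base rate stands.
Duty = $833,342.58 × 15% + 3,418 × $0.59 = $127,018.01.
Total = $25,680.96 + $30,579.36 + $127,018.01 = $183,278.33.

$183,278.33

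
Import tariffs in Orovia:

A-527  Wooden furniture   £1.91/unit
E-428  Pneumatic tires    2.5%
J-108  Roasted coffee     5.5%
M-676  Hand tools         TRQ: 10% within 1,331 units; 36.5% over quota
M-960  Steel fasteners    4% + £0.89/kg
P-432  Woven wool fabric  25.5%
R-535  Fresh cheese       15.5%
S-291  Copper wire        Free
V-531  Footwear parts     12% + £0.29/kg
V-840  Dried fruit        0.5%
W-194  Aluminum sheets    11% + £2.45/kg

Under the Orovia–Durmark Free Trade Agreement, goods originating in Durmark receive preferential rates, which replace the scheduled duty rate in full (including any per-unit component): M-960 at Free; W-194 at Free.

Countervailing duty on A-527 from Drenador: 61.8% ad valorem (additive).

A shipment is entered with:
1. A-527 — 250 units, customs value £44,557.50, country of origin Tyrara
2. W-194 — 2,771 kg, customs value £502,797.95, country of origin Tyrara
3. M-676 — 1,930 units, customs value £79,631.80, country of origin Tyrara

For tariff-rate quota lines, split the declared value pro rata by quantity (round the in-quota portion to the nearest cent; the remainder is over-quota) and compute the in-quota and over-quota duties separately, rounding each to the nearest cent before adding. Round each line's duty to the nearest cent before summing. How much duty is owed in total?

Line 1 (A-527, Tyrara, 250 units, £44,557.50):
Base rate for A-527 is £1.91/unit.
The additional-duty order on A-527 targets Drenador, not Tyrara; it does not apply.
Duty = 250 × £1.91 = £477.50.
Line 2 (W-194, Tyrara, 2,771 kg, £502,797.95):
Base rate for W-194 is 11% + £2.45/kg.
W-194 has an FTA preferential rate, but origin Tyrara is not Durmark; base rate stands.
Duty = £502,797.95 × 11% + 2,771 × £2.45 = £62,096.72.
Line 3 (M-676, Tyrara, 1,930 units, £79,631.80):
Code M-676 is under a tariff-rate quota (threshold 1,331 units). In-quota: 1,331 units at 10%; over-quota: 599 units at 36.5%.
Pro-rata value split: in-quota = £79,631.80 × 1,331/1,930 = £54,917.06; over-quota = £79,631.80 − £54,917.06 = £24,714.74.
In-quota duty = £54,917.06 × 10% = £5,491.71. Over-quota duty = £24,714.74 × 36.5% = £9,020.88.
Line duty = £5,491.71 + £9,020.88 = £14,512.59.
Total = £477.50 + £62,096.72 + £14,512.59 = £77,086.81.

£77,086.81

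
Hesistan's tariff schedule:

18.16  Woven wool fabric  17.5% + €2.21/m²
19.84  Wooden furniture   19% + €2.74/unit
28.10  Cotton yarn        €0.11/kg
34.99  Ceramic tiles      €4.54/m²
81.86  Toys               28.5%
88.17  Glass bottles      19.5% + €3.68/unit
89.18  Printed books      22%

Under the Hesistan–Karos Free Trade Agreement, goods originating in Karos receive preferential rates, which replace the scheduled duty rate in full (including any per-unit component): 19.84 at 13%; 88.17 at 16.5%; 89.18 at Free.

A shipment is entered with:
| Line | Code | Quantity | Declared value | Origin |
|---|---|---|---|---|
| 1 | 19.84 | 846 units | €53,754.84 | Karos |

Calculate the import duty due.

€6,988.13

Line 1 (19.84, Karos, 846 units, €53,754.84):
Base rate for 19.84 is 19% + €2.74/unit.
Origin Karos qualifies under the Hesistan–Karos agreement and 19.84 is covered: preferential rate 13% applies instead.
Duty = €53,754.84 × 13% = €6,988.13.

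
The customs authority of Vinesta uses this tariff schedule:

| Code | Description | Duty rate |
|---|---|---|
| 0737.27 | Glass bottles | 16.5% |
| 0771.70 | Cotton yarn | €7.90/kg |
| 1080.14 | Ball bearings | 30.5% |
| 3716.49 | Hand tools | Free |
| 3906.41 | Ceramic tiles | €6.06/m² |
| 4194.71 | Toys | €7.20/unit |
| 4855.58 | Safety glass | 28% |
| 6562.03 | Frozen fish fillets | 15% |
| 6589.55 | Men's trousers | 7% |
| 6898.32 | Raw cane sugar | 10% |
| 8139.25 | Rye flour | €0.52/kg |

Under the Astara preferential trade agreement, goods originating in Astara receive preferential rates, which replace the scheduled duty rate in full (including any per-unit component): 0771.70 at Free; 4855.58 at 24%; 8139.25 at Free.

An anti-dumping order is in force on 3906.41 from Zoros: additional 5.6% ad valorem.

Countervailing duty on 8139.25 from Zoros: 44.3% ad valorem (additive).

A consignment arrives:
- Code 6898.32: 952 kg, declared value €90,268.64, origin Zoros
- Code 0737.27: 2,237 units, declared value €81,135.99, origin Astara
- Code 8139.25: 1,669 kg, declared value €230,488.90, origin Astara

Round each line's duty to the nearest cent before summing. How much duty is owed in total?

Line 1 (6898.32, Zoros, 952 kg, €90,268.64):
Base rate for 6898.32 is 10%.
Duty = €90,268.64 × 10% = €9,026.86.
Line 2 (0737.27, Astara, 2,237 units, €81,135.99):
Base rate for 0737.27 is 16.5%.
Origin Astara is the FTA partner but 0737.27 is not on the preference list; base rate stands.
Duty = €81,135.99 × 16.5% = €13,387.44.
Line 3 (8139.25, Astara, 1,669 kg, €230,488.90):
Base rate for 8139.25 is €0.52/kg.
Origin Astara qualifies under the Vinesta–Astara agreement and 8139.25 is covered: preferential rate Free applies instead.
The additional-duty order on 8139.25 targets Zoros, not Astara; it does not apply.
Duty = €230,488.90 × 0% = €0.00.
Total = €9,026.86 + €13,387.44 + €0.00 = €22,414.30.

€22,414.30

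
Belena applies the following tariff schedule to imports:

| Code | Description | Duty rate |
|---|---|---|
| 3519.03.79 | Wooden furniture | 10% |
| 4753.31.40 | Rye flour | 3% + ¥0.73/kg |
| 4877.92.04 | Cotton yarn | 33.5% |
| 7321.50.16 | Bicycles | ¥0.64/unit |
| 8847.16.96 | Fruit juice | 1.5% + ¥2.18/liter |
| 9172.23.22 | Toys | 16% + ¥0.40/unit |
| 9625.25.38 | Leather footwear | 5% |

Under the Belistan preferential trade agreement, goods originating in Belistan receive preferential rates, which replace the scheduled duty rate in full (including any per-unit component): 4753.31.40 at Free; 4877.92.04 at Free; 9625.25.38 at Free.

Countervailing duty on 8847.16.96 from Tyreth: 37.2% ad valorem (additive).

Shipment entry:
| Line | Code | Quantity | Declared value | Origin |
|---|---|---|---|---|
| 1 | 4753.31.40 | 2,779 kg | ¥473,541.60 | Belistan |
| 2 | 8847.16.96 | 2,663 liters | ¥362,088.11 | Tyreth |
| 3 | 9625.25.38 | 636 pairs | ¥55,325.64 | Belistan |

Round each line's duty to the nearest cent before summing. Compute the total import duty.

Line 1 (4753.31.40, Belistan, 2,779 kg, ¥473,541.60):
Base rate for 4753.31.40 is 3% + ¥0.73/kg.
Origin Belistan qualifies under the Belena–Belistan agreement and 4753.31.40 is covered: preferential rate Free applies instead.
Duty = ¥473,541.60 × 0% = ¥0.00.
Line 2 (8847.16.96, Tyreth, 2,663 liters, ¥362,088.11):
Base rate for 8847.16.96 is 1.5% + ¥2.18/liter.
Additional duty on 8847.16.96 from Tyreth: +37.2%. Applied ad valorem rate: 1.5% + 37.2% = 38.7%.
Duty = ¥362,088.11 × 38.7% + 2,663 × ¥2.18 = ¥145,933.44.
Line 3 (9625.25.38, Belistan, 636 pairs, ¥55,325.64):
Base rate for 9625.25.38 is 5%.
Origin Belistan qualifies under the Belena–Belistan agreement and 9625.25.38 is covered: preferential rate Free applies instead.
Duty = ¥55,325.64 × 0% = ¥0.00.
Total = ¥0.00 + ¥145,933.44 + ¥0.00 = ¥145,933.44.

¥145,933.44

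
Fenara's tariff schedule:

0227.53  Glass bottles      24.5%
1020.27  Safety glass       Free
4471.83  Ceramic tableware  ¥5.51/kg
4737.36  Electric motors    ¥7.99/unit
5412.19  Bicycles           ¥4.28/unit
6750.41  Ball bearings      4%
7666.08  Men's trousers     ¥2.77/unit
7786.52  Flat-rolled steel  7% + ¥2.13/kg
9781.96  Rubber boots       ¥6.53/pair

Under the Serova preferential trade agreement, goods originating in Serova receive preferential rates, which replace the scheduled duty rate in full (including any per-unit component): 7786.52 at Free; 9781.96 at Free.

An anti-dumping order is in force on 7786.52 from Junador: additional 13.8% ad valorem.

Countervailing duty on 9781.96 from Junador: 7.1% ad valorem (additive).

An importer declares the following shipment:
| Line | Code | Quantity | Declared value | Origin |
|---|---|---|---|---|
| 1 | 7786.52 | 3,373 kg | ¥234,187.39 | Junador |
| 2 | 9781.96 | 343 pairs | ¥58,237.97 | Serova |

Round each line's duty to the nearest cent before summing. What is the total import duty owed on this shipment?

¥55,895.47

Line 1 (7786.52, Junador, 3,373 kg, ¥234,187.39):
Base rate for 7786.52 is 7% + ¥2.13/kg.
7786.52 has an FTA preferential rate, but origin Junador is not Serova; base rate stands.
Additional duty on 7786.52 from Junador: +13.8%. Applied ad valorem rate: 7% + 13.8% = 20.8%.
Duty = ¥234,187.39 × 20.8% + 3,373 × ¥2.13 = ¥55,895.47.
Line 2 (9781.96, Serova, 343 pairs, ¥58,237.97):
Base rate for 9781.96 is ¥6.53/pair.
Origin Serova qualifies under the Fenara–Serova agreement and 9781.96 is covered: preferential rate Free applies instead.
The additional-duty order on 9781.96 targets Junador, not Serova; it does not apply.
Duty = ¥58,237.97 × 0% = ¥0.00.
Total = ¥55,895.47 + ¥0.00 = ¥55,895.47.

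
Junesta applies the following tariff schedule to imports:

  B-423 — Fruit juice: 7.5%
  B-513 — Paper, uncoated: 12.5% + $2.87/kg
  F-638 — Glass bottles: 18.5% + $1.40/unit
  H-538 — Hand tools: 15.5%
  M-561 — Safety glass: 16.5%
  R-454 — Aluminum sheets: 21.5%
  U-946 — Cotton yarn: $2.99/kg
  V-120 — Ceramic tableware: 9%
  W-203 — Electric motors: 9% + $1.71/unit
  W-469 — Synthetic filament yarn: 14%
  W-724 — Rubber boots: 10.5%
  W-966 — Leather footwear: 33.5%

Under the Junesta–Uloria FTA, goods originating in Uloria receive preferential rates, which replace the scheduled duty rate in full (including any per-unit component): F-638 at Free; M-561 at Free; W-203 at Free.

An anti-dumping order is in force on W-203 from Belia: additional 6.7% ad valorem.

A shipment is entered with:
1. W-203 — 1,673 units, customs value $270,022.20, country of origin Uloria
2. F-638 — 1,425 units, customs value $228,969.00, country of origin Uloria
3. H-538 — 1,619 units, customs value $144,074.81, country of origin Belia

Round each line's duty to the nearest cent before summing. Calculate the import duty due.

$22,331.60

Line 1 (W-203, Uloria, 1,673 units, $270,022.20):
Base rate for W-203 is 9% + $1.71/unit.
Origin Uloria qualifies under the Junesta–Uloria agreement and W-203 is covered: preferential rate Free applies instead.
The additional-duty order on W-203 targets Belia, not Uloria; it does not apply.
Duty = $270,022.20 × 0% = $0.00.
Line 2 (F-638, Uloria, 1,425 units, $228,969.00):
Base rate for F-638 is 18.5% + $1.40/unit.
Origin Uloria qualifies under the Junesta–Uloria agreement and F-638 is covered: preferential rate Free applies instead.
Duty = $228,969.00 × 0% = $0.00.
Line 3 (H-538, Belia, 1,619 units, $144,074.81):
Base rate for H-538 is 15.5%.
Duty = $144,074.81 × 15.5% = $22,331.60.
Total = $0.00 + $0.00 + $22,331.60 = $22,331.60.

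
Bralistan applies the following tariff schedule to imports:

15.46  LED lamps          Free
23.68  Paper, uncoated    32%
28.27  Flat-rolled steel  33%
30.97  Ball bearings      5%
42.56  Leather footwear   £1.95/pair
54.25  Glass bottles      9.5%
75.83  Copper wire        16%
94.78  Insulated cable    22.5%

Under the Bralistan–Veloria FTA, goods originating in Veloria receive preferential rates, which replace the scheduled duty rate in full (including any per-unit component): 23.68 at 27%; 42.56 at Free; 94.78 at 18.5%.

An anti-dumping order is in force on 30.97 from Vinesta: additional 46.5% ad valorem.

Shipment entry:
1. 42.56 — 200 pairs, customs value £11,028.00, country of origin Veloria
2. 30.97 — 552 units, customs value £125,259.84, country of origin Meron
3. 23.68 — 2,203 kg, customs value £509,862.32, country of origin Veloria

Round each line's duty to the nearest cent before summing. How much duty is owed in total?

£143,925.82

Line 1 (42.56, Veloria, 200 pairs, £11,028.00):
Base rate for 42.56 is £1.95/pair.
Origin Veloria qualifies under the Bralistan–Veloria agreement and 42.56 is covered: preferential rate Free applies instead.
Duty = £11,028.00 × 0% = £0.00.
Line 2 (30.97, Meron, 552 units, £125,259.84):
Base rate for 30.97 is 5%.
The additional-duty order on 30.97 targets Vinesta, not Meron; it does not apply.
Duty = £125,259.84 × 5% = £6,262.99.
Line 3 (23.68, Veloria, 2,203 kg, £509,862.32):
Base rate for 23.68 is 32%.
Origin Veloria qualifies under the Bralistan–Veloria agreement and 23.68 is covered: preferential rate 27% applies instead.
Duty = £509,862.32 × 27% = £137,662.83.
Total = £0.00 + £6,262.99 + £137,662.83 = £143,925.82.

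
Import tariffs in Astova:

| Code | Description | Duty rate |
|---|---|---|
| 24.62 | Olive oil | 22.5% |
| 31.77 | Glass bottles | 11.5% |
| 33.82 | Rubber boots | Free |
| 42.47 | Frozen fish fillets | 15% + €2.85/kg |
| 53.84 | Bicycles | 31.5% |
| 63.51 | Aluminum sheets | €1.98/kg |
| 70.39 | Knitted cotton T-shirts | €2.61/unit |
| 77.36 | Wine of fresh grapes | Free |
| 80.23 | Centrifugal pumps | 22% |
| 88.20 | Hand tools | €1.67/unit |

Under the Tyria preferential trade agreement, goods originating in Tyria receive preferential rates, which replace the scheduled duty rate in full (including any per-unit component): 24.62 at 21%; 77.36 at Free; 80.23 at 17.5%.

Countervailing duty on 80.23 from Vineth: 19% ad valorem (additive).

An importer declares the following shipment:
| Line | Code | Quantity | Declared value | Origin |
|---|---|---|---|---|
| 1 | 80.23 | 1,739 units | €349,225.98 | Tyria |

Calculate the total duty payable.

Line 1 (80.23, Tyria, 1,739 units, €349,225.98):
Base rate for 80.23 is 22%.
Origin Tyria qualifies under the Astova–Tyria agreement and 80.23 is covered: preferential rate 17.5% applies instead.
The additional-duty order on 80.23 targets Vineth, not Tyria; it does not apply.
Duty = €349,225.98 × 17.5% = €61,114.55.

€61,114.55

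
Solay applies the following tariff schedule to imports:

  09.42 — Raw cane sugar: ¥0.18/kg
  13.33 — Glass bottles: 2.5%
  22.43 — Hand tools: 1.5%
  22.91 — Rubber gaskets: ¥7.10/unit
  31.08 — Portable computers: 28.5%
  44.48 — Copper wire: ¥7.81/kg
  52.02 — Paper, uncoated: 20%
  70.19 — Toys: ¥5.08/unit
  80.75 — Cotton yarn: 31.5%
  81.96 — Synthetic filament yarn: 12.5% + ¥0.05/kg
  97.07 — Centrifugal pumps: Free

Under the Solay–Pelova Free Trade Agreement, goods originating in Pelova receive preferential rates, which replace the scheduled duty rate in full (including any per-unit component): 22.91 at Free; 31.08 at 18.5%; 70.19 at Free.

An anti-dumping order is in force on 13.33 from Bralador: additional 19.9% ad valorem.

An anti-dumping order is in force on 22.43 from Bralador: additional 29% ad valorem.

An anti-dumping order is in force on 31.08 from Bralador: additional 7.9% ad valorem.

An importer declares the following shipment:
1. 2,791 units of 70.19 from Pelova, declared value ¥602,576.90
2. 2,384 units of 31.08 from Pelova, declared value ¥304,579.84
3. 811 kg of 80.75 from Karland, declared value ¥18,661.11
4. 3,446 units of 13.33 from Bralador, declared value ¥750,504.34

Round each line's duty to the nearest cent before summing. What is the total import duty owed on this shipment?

¥230,338.49

Line 1 (70.19, Pelova, 2,791 units, ¥602,576.90):
Base rate for 70.19 is ¥5.08/unit.
Origin Pelova qualifies under the Solay–Pelova agreement and 70.19 is covered: preferential rate Free applies instead.
Duty = ¥602,576.90 × 0% = ¥0.00.
Line 2 (31.08, Pelova, 2,384 units, ¥304,579.84):
Base rate for 31.08 is 28.5%.
Origin Pelova qualifies under the Solay–Pelova agreement and 31.08 is covered: preferential rate 18.5% applies instead.
The additional-duty order on 31.08 targets Bralador, not Pelova; it does not apply.
Duty = ¥304,579.84 × 18.5% = ¥56,347.27.
Line 3 (80.75, Karland, 811 kg, ¥18,661.11):
Base rate for 80.75 is 31.5%.
Duty = ¥18,661.11 × 31.5% = ¥5,878.25.
Line 4 (13.33, Bralador, 3,446 units, ¥750,504.34):
Base rate for 13.33 is 2.5%.
Additional duty on 13.33 from Bralador: +19.9%. Applied ad valorem rate: 2.5% + 19.9% = 22.4%.
Duty = ¥750,504.34 × 22.4% = ¥168,112.97.
Total = ¥0.00 + ¥56,347.27 + ¥5,878.25 + ¥168,112.97 = ¥230,338.49.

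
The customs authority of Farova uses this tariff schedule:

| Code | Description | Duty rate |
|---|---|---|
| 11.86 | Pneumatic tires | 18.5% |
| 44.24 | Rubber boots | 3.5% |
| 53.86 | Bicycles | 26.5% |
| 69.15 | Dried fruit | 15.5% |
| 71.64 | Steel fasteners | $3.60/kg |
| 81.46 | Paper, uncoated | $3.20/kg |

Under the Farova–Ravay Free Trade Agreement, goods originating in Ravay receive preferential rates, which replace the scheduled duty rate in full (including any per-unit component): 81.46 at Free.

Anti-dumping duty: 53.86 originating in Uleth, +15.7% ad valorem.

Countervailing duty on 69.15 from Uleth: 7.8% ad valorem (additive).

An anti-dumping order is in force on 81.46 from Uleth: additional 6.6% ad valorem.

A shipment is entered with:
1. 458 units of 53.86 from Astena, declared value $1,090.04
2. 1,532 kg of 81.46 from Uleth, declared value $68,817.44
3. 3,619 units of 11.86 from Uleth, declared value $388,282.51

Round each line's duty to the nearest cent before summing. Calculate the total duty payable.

Line 1 (53.86, Astena, 458 units, $1,090.04):
Base rate for 53.86 is 26.5%.
The additional-duty order on 53.86 targets Uleth, not Astena; it does not apply.
Duty = $1,090.04 × 26.5% = $288.86.
Line 2 (81.46, Uleth, 1,532 kg, $68,817.44):
Base rate for 81.46 is $3.20/kg.
81.46 has an FTA preferential rate, but origin Uleth is not Ravay; base rate stands.
Additional duty on 81.46 from Uleth: +6.6% ad valorem. Applied ad valorem rate = 6.6%.
Duty = $68,817.44 × 6.6% + 1,532 × $3.20 = $9,444.35.
Line 3 (11.86, Uleth, 3,619 units, $388,282.51):
Base rate for 11.86 is 18.5%.
Duty = $388,282.51 × 18.5% = $71,832.26.
Total = $288.86 + $9,444.35 + $71,832.26 = $81,565.47.

$81,565.47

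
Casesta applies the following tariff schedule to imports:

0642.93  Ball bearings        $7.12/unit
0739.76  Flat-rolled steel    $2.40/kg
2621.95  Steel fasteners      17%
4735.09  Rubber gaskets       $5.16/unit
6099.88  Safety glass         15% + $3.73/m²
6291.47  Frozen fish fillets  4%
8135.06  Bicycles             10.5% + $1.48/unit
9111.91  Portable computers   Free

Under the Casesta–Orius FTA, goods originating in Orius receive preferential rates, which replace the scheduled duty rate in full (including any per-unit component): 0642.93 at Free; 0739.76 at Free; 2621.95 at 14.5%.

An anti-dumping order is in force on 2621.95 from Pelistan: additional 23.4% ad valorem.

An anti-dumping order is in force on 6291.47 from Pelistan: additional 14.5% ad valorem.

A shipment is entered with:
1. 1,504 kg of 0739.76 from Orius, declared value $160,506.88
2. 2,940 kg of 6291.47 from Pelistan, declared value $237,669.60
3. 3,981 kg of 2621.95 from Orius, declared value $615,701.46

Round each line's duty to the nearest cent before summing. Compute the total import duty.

Line 1 (0739.76, Orius, 1,504 kg, $160,506.88):
Base rate for 0739.76 is $2.40/kg.
Origin Orius qualifies under the Casesta–Orius agreement and 0739.76 is covered: preferential rate Free applies instead.
Duty = $160,506.88 × 0% = $0.00.
Line 2 (6291.47, Pelistan, 2,940 kg, $237,669.60):
Base rate for 6291.47 is 4%.
Additional duty on 6291.47 from Pelistan: +14.5%. Applied ad valorem rate: 4% + 14.5% = 18.5%.
Duty = $237,669.60 × 18.5% = $43,968.88.
Line 3 (2621.95, Orius, 3,981 kg, $615,701.46):
Base rate for 2621.95 is 17%.
Origin Orius qualifies under the Casesta–Orius agreement and 2621.95 is covered: preferential rate 14.5% applies instead.
The additional-duty order on 2621.95 targets Pelistan, not Orius; it does not apply.
Duty = $615,701.46 × 14.5% = $89,276.71.
Total = $0.00 + $43,968.88 + $89,276.71 = $133,245.59.

$133,245.59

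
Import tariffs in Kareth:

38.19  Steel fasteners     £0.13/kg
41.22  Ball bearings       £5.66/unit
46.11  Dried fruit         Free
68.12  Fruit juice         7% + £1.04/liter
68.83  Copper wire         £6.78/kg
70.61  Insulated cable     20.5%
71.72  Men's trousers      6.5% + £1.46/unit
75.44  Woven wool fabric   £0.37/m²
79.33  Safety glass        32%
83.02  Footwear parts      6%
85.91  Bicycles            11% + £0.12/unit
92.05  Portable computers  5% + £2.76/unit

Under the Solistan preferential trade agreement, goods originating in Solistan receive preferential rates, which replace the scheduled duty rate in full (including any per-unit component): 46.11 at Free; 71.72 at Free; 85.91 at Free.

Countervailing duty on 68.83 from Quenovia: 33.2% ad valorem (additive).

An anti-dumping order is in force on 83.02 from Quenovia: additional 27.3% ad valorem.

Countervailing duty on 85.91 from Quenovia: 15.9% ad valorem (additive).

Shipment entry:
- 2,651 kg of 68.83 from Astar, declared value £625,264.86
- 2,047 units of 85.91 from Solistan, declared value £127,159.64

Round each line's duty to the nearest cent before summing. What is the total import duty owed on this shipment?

£17,973.78

Line 1 (68.83, Astar, 2,651 kg, £625,264.86):
Base rate for 68.83 is £6.78/kg.
The additional-duty order on 68.83 targets Quenovia, not Astar; it does not apply.
Duty = 2,651 × £6.78 = £17,973.78.
Line 2 (85.91, Solistan, 2,047 units, £127,159.64):
Base rate for 85.91 is 11% + £0.12/unit.
Origin Solistan qualifies under the Kareth–Solistan agreement and 85.91 is covered: preferential rate Free applies instead.
The additional-duty order on 85.91 targets Quenovia, not Solistan; it does not apply.
Duty = £127,159.64 × 0% = £0.00.
Total = £17,973.78 + £0.00 = £17,973.78.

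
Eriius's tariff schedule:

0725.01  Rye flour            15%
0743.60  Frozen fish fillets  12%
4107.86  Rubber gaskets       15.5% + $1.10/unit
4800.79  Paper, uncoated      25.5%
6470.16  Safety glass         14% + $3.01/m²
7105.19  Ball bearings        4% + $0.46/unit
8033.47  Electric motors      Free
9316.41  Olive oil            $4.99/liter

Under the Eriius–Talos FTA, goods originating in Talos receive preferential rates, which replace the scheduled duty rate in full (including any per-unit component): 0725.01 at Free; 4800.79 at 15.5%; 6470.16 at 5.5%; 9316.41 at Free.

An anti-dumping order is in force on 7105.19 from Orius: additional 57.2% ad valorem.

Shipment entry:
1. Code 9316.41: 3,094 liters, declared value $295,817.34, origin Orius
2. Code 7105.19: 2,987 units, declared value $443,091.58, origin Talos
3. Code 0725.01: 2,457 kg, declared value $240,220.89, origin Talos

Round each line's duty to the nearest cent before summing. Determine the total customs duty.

Line 1 (9316.41, Orius, 3,094 liters, $295,817.34):
Base rate for 9316.41 is $4.99/liter.
9316.41 has an FTA preferential rate, but origin Orius is not Talos; base rate stands.
Duty = 3,094 × $4.99 = $15,439.06.
Line 2 (7105.19, Talos, 2,987 units, $443,091.58):
Base rate for 7105.19 is 4% + $0.46/unit.
Origin Talos is the FTA partner but 7105.19 is not on the preference list; base rate stands.
The additional-duty order on 7105.19 targets Orius, not Talos; it does not apply.
Duty = $443,091.58 × 4% + 2,987 × $0.46 = $19,097.68.
Line 3 (0725.01, Talos, 2,457 kg, $240,220.89):
Base rate for 0725.01 is 15%.
Origin Talos qualifies under the Eriius–Talos agreement and 0725.01 is covered: preferential rate Free applies instead.
Duty = $240,220.89 × 0% = $0.00.
Total = $15,439.06 + $19,097.68 + $0.00 = $34,536.74.

$34,536.74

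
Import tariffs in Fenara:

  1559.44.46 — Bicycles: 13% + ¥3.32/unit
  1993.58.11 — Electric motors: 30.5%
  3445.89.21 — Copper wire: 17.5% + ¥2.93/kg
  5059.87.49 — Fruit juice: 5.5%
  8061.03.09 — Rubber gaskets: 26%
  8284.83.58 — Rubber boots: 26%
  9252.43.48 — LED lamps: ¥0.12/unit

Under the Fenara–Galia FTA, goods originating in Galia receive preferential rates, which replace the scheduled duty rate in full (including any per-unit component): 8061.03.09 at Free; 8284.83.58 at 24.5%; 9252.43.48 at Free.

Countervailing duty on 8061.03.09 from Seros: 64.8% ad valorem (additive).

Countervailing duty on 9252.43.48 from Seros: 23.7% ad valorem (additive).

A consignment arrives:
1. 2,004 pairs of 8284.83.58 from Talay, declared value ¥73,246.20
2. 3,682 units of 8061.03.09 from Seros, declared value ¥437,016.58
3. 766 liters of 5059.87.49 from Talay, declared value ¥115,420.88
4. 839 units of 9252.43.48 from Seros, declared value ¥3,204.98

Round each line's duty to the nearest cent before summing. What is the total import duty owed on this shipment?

¥423,063.47

Line 1 (8284.83.58, Talay, 2,004 pairs, ¥73,246.20):
Base rate for 8284.83.58 is 26%.
8284.83.58 has an FTA preferential rate, but origin Talay is not Galia; base rate stands.
Duty = ¥73,246.20 × 26% = ¥19,044.01.
Line 2 (8061.03.09, Seros, 3,682 units, ¥437,016.58):
Base rate for 8061.03.09 is 26%.
8061.03.09 has an FTA preferential rate, but origin Seros is not Galia; base rate stands.
Additional duty on 8061.03.09 from Seros: +64.8%. Applied ad valorem rate: 26% + 64.8% = 90.8%.
Duty = ¥437,016.58 × 90.8% = ¥396,811.05.
Line 3 (5059.87.49, Talay, 766 liters, ¥115,420.88):
Base rate for 5059.87.49 is 5.5%.
Duty = ¥115,420.88 × 5.5% = ¥6,348.15.
Line 4 (9252.43.48, Seros, 839 units, ¥3,204.98):
Base rate for 9252.43.48 is ¥0.12/unit.
9252.43.48 has an FTA preferential rate, but origin Seros is not Galia; base rate stands.
Additional duty on 9252.43.48 from Seros: +23.7% ad valorem. Applied ad valorem rate = 23.7%.
Duty = ¥3,204.98 × 23.7% + 839 × ¥0.12 = ¥860.26.
Total = ¥19,044.01 + ¥396,811.05 + ¥6,348.15 + ¥860.26 = ¥423,063.47.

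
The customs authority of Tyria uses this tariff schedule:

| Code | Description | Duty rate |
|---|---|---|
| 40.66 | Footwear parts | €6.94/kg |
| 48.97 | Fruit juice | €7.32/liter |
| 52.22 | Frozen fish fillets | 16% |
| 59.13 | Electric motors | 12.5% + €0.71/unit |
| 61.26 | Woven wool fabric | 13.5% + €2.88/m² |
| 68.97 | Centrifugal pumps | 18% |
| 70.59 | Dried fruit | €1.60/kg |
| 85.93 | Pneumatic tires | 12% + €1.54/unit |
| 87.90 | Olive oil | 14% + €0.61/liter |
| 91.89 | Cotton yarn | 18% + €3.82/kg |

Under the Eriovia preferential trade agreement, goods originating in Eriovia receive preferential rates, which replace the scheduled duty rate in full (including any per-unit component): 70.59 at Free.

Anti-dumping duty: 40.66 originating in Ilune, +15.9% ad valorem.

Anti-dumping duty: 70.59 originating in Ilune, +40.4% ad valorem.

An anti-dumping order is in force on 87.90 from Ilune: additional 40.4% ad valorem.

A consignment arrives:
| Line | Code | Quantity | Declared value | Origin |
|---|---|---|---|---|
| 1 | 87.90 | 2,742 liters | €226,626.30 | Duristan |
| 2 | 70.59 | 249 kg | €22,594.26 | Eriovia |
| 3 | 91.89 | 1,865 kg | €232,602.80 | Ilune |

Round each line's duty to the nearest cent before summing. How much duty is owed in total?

Line 1 (87.90, Duristan, 2,742 liters, €226,626.30):
Base rate for 87.90 is 14% + €0.61/liter.
The additional-duty order on 87.90 targets Ilune, not Duristan; it does not apply.
Duty = €226,626.30 × 14% + 2,742 × €0.61 = €33,400.30.
Line 2 (70.59, Eriovia, 249 kg, €22,594.26):
Base rate for 70.59 is €1.60/kg.
Origin Eriovia qualifies under the Tyria–Eriovia agreement and 70.59 is covered: preferential rate Free applies instead.
The additional-duty order on 70.59 targets Ilune, not Eriovia; it does not apply.
Duty = €22,594.26 × 0% = €0.00.
Line 3 (91.89, Ilune, 1,865 kg, €232,602.80):
Base rate for 91.89 is 18% + €3.82/kg.
Duty = €232,602.80 × 18% + 1,865 × €3.82 = €48,992.80.
Total = €33,400.30 + €0.00 + €48,992.80 = €82,393.10.

€82,393.10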